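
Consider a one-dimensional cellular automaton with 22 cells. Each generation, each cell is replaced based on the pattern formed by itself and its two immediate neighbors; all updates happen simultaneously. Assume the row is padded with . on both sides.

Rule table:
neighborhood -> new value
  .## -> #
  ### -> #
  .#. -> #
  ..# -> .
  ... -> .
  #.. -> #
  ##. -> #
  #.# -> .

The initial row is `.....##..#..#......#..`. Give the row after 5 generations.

.....###.##.######.###

.....###.##.##.....##.
.....###.##.###....###
.....###.##.####...###
.....###.##.#####..###
.....###.##.######.###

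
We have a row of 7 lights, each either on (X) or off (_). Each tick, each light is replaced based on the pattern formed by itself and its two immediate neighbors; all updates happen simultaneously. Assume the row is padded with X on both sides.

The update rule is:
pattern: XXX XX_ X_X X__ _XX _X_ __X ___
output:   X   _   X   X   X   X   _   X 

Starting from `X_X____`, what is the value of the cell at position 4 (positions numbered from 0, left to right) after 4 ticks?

X

tick 1: _XXXXX_
tick 2: XXXXX_X
tick 3: XXXX_XX
tick 4: XXX_XXX
position 4 holds X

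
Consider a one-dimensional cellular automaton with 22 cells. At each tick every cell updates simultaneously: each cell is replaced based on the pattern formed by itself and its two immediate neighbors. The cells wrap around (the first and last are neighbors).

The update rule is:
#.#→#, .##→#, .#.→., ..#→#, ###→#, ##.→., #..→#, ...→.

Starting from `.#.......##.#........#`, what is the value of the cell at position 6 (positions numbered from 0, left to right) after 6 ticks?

#

#.#.....##.#.#......#.
.#.#...##.#.#.#....#.#
#.#.#.##.#.#.#.#..#.#.
.#.#.##.#.#.#.#.##.#.#
#.#.##.#.#.#.#.##.#.#.
.#.##.#.#.#.#.##.#.#.#
position 6 holds #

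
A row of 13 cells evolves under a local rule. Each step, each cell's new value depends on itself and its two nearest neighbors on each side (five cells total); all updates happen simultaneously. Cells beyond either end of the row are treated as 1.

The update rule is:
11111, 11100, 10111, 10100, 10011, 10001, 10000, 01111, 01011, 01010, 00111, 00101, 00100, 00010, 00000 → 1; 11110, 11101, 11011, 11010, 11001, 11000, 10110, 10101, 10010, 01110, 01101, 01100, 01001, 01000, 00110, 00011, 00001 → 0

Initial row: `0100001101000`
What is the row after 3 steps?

step 1: 0101000001010
step 2: 0011011011101
step 3: 0100000010001

0100000010001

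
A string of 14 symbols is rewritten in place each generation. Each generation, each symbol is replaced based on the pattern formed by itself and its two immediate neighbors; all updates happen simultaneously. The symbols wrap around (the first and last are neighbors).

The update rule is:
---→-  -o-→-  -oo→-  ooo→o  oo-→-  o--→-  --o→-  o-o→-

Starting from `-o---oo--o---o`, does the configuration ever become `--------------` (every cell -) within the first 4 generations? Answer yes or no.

yes

--------------
all cells are - at generation 1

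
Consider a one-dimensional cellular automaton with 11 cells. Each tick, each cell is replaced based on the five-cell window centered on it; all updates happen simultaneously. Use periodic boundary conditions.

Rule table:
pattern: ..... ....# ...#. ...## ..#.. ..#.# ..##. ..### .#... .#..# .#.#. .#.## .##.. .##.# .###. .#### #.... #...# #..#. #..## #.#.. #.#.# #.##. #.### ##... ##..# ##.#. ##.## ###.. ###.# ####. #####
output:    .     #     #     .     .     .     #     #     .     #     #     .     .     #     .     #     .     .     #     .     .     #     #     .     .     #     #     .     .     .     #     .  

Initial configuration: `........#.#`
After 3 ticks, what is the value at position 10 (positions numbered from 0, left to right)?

tick 1: ......##.#.
tick 2: ....#.###..
tick 3: ..##.......
position 10 holds .

.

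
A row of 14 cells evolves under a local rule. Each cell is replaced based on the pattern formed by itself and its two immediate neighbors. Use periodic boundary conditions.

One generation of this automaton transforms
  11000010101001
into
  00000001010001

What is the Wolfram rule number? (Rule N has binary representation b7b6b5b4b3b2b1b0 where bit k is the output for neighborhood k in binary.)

40

position 0: 111 → 0  (bit 7 = 0)
position 1: 110 → 0  (bit 6 = 0)
position 7: 101 → 1  (bit 5 = 1)
position 2: 100 → 0  (bit 4 = 0)
position 13: 011 → 1  (bit 3 = 1)
position 6: 010 → 0  (bit 2 = 0)
position 5: 001 → 0  (bit 1 = 0)
position 3: 000 → 0  (bit 0 = 0)
bits b7..b0 = 00101000 = 40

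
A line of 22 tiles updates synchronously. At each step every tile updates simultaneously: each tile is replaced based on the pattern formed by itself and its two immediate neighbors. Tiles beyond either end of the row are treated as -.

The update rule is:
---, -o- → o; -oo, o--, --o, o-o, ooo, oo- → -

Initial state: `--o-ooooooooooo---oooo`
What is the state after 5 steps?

step 1: o-o-------------o-----
step 2: o-o-ooooooooooo-o-oooo
step 3: o-o-------------o-----  (repeats step 1; period 2)
step 5: o-o-------------o-----

o-o-------------o-----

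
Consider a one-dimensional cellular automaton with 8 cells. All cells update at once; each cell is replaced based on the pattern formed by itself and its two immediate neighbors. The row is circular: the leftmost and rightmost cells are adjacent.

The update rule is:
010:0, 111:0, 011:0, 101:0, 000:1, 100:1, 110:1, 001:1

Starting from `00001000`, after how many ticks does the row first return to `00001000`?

16

11110111
00010000
11101111
00100000
11011111
01000000
10111111
10000000
01111111
00000001
11111110
00000010
11111101
00000100
11111011
00001000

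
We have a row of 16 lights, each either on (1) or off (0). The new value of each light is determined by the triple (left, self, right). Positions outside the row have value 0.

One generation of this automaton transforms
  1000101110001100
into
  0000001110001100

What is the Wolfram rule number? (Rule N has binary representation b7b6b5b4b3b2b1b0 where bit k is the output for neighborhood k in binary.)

200

position 7: 111 → 1  (bit 7 = 1)
position 8: 110 → 1  (bit 6 = 1)
position 5: 101 → 0  (bit 5 = 0)
position 1: 100 → 0  (bit 4 = 0)
position 6: 011 → 1  (bit 3 = 1)
position 0: 010 → 0  (bit 2 = 0)
position 3: 001 → 0  (bit 1 = 0)
position 2: 000 → 0  (bit 0 = 0)
bits b7..b0 = 11001000 = 200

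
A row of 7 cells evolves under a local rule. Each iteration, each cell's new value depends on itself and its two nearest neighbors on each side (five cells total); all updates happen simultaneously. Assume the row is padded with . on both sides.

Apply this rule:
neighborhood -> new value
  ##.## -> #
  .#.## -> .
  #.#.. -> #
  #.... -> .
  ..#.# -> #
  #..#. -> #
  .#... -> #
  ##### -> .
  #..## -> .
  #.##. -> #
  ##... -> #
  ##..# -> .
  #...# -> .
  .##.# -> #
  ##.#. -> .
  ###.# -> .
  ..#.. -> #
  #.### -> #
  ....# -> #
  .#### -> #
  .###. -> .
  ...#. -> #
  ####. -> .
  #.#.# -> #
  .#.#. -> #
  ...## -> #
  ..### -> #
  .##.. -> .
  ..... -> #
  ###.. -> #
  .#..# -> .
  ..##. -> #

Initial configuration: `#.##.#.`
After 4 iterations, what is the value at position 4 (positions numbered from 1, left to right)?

#

#.##.##
#.####.
#.##.##  (repeats iteration 1; period 2)
iteration 4: #.####.
position 4 holds #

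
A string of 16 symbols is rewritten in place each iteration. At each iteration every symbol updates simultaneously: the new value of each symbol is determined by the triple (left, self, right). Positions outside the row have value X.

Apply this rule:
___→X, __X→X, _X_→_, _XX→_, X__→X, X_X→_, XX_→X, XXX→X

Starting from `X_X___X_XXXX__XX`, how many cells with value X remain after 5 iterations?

12

X__XXX___XXXXX_X
XXX_XXXXX_XXXX__
XXX__XXXX__XXXXX
XXXXX_XXXXX_XXXX
XXXXX__XXXX__XXX
count of X: 12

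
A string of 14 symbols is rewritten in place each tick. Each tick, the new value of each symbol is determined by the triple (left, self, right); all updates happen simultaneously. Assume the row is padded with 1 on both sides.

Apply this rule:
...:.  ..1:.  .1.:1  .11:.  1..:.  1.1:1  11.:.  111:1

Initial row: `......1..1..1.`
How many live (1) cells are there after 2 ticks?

3

......1..1..11
......1..1...1
count of 1: 3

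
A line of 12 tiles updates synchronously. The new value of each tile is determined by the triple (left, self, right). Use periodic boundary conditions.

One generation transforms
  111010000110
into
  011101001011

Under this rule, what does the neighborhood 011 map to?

At position 0 the neighborhood is 011; the next row has 0 there.

0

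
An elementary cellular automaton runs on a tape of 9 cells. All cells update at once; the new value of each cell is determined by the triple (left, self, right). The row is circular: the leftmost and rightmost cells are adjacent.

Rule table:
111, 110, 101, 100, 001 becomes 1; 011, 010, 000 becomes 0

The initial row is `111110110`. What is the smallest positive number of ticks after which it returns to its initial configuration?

011111011
101111101
110111110
011011111
101101111
110110111
111011011
111101101
111110110

9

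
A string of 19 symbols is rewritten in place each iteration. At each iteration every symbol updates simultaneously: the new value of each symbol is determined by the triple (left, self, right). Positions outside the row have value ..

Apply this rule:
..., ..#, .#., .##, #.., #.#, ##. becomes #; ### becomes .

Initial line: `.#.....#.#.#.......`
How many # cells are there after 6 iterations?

###################
#.................#
###################  (repeats iteration 1; period 2)
iteration 6: #.................#
count of #: 2

2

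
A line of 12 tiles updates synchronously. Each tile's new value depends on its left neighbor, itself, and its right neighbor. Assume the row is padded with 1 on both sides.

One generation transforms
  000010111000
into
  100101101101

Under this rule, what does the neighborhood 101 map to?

1

At position 5 the neighborhood is 101; the next row has 1 there.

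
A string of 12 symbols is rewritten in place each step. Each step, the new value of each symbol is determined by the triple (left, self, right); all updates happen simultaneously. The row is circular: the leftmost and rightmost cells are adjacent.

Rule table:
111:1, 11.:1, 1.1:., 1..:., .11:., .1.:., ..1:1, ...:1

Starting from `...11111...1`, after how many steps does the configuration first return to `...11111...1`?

12

.11.1111.11.
1.1..111..1.
....1.11.1..
1111...1...1
1111.11..11.
.111..1.1.1.
1.11.1......
...1...11111
.11..11.1111
..1.1.1..111
.1......1.11
...11111...1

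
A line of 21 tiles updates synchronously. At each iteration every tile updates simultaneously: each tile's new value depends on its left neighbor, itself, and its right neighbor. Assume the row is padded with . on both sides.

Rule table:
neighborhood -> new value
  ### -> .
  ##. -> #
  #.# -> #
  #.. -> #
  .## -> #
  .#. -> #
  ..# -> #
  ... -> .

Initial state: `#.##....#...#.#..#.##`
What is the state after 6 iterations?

##....##.##.#########

#####..###.##########
#...####.###........#
##.##..###.##......##
########.#####....###
#......###...##..##.#
##....##.##.#########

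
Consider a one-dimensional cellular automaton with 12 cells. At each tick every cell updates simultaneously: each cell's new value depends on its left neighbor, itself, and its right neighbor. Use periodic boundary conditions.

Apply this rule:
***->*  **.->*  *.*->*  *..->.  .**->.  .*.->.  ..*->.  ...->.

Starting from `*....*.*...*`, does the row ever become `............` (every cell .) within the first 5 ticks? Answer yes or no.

tick 1: *.....*.....
tick 2: ............
all cells are . at tick 2

yes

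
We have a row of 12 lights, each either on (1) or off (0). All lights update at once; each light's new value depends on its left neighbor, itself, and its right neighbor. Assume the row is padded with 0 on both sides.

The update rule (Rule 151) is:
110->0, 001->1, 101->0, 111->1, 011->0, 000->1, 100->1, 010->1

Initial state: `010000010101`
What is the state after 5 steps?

111111110101
011111100101
101111011101
100110001001
111001111111

111001111111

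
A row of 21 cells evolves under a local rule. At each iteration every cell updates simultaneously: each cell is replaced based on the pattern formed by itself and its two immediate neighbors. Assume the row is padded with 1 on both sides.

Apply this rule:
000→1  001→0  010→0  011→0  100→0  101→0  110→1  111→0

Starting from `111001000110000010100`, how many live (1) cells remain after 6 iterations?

001000010010111000000
000011000000001011110
011001011111100000010
001000000000101111000
000011111110000001010
011000000010111100000
count of 1: 7

7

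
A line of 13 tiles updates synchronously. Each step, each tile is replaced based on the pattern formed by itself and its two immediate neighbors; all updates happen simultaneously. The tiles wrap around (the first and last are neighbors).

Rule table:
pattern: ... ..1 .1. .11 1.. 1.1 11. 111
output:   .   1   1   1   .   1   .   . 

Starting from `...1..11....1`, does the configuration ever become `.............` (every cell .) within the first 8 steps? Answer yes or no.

step 1: ..11.11....11
step 2: .11.11....11.
step 3: 11.11....11..
step 4: 1.11....11..1
step 5: .11....11..11
step 6: 11....11..11.
step 7: 1....11..11.1
step 8: ....11..11.11
step 8 is ....11..11.11, still not uniform .

no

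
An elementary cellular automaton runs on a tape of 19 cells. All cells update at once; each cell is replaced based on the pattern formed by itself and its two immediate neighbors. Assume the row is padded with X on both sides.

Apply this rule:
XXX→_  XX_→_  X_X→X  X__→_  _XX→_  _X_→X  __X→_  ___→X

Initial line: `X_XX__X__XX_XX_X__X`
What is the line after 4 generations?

__X_________X___X__

_X____X____X__XX___
XX_XX_X_XX_X_____X_
__X__XXX__XX_XXX_XX
__X_________X___X__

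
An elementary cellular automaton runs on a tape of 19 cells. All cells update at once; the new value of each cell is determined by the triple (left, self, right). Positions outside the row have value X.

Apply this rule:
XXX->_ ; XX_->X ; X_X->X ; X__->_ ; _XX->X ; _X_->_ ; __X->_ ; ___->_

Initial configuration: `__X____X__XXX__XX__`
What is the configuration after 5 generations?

_______________XX__

generation 1: __________X_X__XX__
generation 2: ___________X___XX__
generation 3: _______________XX__
generation 4: _______________XX__  (fixed point — unchanged through generation 5)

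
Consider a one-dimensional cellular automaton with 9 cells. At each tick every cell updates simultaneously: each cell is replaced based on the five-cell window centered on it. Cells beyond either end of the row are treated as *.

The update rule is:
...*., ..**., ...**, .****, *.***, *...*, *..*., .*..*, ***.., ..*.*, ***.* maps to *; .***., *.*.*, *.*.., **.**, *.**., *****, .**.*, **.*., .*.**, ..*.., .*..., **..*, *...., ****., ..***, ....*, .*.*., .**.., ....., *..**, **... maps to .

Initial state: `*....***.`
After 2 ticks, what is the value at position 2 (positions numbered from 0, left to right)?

*...*..*.
*.**.***.
position 2 holds *

*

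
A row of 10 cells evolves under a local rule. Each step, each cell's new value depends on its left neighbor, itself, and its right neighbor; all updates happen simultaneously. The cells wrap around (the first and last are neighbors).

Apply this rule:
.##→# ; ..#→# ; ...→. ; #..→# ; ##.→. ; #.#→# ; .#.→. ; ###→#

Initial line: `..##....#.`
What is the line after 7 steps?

##.#.##.#.

.##.#..#.#
##.#.##.#.
#.#.##.#.#
.#.##.#.##
#.##.#.##.
.##.#.##.#
##.#.##.#.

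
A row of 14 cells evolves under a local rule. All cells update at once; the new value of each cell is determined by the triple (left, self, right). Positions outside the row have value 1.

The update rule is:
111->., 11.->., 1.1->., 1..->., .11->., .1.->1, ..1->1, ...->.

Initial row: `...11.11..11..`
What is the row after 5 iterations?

..1......1...1
.11.....11..1.
.......1...11.
......11..1...
.....1...11..1

.....1...11..1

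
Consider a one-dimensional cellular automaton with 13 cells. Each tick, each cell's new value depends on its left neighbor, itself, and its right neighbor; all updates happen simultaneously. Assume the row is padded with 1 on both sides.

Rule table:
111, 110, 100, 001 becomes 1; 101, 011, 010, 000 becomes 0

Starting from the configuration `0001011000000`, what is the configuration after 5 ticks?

1111101000111

tick 1: 1010001100001
tick 2: 1001010110010
tick 3: 1110000011100
tick 4: 1111000101111
tick 5: 1111101000111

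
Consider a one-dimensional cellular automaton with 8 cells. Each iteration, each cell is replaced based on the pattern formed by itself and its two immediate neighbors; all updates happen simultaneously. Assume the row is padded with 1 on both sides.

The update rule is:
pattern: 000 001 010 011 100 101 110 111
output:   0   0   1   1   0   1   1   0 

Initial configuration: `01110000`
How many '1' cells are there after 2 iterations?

11010000
01110000
count of 1: 3

3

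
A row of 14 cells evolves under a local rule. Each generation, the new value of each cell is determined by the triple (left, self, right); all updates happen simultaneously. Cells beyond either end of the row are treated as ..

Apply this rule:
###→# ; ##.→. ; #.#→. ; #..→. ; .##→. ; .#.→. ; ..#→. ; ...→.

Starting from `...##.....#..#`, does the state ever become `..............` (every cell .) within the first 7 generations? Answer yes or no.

yes

generation 1: ..............
all cells are . at generation 1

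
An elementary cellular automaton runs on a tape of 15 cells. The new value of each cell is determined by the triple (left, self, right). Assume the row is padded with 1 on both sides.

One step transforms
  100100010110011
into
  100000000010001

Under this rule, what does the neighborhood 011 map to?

0

At position 9 the neighborhood is 011; the next row has 0 there.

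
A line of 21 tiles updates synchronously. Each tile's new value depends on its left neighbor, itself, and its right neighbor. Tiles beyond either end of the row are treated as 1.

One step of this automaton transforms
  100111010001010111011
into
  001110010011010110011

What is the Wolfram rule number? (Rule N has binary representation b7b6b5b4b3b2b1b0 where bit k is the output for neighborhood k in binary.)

142

position 4: 111 → 1  (bit 7 = 1)
position 0: 110 → 0  (bit 6 = 0)
position 6: 101 → 0  (bit 5 = 0)
position 1: 100 → 0  (bit 4 = 0)
position 3: 011 → 1  (bit 3 = 1)
position 7: 010 → 1  (bit 2 = 1)
position 2: 001 → 1  (bit 1 = 1)
position 9: 000 → 0  (bit 0 = 0)
bits b7..b0 = 10001110 = 142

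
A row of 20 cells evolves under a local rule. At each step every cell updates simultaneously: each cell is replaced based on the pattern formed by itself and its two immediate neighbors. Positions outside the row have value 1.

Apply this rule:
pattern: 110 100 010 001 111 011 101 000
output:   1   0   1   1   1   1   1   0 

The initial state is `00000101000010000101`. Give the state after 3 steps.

00111111011110111111

step 1: 00001111000110001111
step 2: 00011111001110011111
step 3: 00111111011110111111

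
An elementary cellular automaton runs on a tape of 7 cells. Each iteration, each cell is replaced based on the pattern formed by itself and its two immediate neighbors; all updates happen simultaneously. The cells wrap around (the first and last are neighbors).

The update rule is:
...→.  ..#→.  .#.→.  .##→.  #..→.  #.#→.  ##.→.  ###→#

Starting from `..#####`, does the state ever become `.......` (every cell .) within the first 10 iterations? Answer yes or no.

iteration 1: ...###.
iteration 2: ....#..
iteration 3: .......
all cells are . at iteration 3

yes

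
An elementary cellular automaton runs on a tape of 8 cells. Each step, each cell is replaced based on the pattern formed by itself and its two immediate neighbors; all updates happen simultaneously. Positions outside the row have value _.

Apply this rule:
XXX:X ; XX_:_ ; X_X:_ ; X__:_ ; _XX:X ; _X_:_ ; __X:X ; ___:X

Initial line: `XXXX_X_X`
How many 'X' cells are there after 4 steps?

XXX_____
XX__XXXX
X__XXXX_
__XXXX__
count of X: 4

4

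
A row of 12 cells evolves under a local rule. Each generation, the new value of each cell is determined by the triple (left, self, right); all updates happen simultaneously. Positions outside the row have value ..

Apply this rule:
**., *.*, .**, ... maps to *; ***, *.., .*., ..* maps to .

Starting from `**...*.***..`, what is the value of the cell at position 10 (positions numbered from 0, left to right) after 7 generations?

**.*..**.*.*
***...***.*.
*.*.*.*.**..
.*.*.*.***.*
..*.*.**.**.
*..*.******.
....**....*.
position 10 holds *

*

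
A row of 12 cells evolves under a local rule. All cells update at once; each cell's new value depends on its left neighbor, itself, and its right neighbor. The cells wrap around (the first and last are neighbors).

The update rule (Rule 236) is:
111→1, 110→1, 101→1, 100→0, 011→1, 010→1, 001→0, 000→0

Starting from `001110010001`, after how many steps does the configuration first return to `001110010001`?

001110010001

1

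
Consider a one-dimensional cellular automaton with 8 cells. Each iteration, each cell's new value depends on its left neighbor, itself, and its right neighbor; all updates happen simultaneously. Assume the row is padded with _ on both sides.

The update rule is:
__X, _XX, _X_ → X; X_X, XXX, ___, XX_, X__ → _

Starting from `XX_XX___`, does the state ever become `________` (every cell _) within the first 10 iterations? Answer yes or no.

iteration 1: X__X____
iteration 2: X_XX____
iteration 3: X_X_____
iteration 4: X_X_____  (fixed point — unchanged through iteration 10)
iteration 10 is X_X_____, still not uniform _

no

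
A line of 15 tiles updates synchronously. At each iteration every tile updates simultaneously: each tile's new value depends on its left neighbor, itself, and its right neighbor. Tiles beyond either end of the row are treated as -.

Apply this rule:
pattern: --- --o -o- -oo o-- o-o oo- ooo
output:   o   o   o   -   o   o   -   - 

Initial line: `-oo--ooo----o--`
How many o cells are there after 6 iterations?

6

o--oo---ooooooo
ooo--ooo-------
---oo---ooooooo
ooo--ooo-------  (repeats iteration 2; period 2)
iteration 6: ooo--ooo-------
count of o: 6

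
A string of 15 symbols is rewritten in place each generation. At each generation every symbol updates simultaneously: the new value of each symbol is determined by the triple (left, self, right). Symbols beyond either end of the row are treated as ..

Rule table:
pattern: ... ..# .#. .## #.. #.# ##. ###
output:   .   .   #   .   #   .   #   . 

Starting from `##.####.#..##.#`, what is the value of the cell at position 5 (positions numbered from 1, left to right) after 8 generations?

.

.#....#.##..#.#
.##...#..##.#.#
..##..##..#.#.#
...##..##.#.#.#
....##..#.#.#.#
.....##.#.#.#.#
......#.#.#.#.#
......#.#.#.#.#
position 5 holds .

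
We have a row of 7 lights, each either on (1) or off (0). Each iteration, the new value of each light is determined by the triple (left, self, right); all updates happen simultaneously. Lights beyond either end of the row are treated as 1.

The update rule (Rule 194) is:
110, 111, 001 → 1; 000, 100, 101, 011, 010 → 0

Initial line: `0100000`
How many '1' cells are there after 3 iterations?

iteration 1: 0000001
iteration 2: 0000010
iteration 3: 0000100
count of 1: 1

1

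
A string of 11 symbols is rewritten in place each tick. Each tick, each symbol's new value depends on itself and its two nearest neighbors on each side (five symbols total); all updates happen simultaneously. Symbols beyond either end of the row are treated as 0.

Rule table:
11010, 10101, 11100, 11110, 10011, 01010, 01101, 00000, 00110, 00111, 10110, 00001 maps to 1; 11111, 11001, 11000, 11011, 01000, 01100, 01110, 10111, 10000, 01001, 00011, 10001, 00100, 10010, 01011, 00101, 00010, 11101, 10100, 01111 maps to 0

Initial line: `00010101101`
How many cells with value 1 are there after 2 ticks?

11001101110
10011100010
count of 1: 5

5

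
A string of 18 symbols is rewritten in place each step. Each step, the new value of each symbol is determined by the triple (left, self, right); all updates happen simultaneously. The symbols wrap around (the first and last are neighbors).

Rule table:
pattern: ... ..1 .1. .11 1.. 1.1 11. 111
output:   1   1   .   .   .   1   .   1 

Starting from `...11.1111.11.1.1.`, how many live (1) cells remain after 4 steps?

step 1: 111..1.11.1..1.1..
step 2: .1..1.1..1..1.1..1
step 3: 1..1.1..1..1.1..1.
step 4: ..1.1..1..1.1..1.1
count of 1: 7

7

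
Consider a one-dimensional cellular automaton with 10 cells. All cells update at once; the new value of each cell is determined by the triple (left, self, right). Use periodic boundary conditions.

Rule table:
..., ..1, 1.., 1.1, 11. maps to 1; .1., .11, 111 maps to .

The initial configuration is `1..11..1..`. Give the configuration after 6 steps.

step 1: .11.111.11
step 2: 1.11..11.1
step 3: 11.111.11.
step 4: .11..11.11
step 5: 1.111.11.1
step 6: 11..11.11.

11..11.11.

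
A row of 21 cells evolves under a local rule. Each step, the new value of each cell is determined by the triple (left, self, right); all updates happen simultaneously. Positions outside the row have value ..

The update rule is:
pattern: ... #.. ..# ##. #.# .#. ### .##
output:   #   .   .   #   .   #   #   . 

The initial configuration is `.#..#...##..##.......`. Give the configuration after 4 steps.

.#..#.#..#.#.#.#..###

.#..#.#..#...#.######
.#..#.#..#.#.#..#####
.#..#.#..#.#.#...####
.#..#.#..#.#.#.#..###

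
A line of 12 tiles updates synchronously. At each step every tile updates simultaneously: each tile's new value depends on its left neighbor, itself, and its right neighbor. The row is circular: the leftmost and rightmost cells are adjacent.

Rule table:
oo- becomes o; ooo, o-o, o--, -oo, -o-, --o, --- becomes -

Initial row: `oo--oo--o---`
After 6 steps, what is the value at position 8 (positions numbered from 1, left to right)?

-

step 1: -o---o------
step 2: ------------
step 3: ------------  (fixed point — unchanged through step 6)
position 8 holds -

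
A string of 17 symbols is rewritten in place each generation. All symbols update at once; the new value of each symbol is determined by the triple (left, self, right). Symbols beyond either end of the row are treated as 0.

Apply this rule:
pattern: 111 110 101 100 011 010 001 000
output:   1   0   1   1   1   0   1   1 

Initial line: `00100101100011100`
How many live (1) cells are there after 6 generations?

11

11011011011111011
10110110111110110
01101101111101101
11011011111011010
10110111110110101
01101111101101010
count of 1: 11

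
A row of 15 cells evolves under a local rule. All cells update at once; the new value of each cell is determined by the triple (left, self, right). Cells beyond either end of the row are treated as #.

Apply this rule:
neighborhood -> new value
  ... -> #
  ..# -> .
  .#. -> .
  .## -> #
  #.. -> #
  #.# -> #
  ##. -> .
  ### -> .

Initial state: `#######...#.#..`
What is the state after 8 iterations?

.......##..#.#.
######.#.#..#.#
......#.#.#..##
#####..#.#.#.#.
.....#..#.#.#.#
####..#..#.#.##
....#..#..#.##.
###..#..#..##.#

###..#..#..##.#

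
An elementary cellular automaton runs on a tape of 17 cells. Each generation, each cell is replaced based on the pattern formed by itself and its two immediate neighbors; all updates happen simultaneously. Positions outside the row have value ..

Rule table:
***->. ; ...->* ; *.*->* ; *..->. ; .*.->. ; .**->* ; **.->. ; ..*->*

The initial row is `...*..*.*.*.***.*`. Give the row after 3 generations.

generation 1: ***..*.*.*.**..*.
generation 2: *...*.*.*.**..*..
generation 3: ..**.*.*.**..*..*

..**.*.*.**..*..*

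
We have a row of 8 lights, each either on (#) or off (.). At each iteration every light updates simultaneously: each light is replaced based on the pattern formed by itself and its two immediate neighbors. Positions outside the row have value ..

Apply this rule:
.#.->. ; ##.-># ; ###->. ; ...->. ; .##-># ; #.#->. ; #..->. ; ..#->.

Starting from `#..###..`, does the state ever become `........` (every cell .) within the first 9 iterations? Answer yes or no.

...#.#..
........
all cells are . at iteration 2

yes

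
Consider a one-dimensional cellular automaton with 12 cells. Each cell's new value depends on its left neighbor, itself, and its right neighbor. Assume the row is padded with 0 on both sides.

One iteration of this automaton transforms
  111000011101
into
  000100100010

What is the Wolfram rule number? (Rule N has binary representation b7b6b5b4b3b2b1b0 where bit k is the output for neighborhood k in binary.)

50

position 1: 111 → 0  (bit 7 = 0)
position 2: 110 → 0  (bit 6 = 0)
position 10: 101 → 1  (bit 5 = 1)
position 3: 100 → 1  (bit 4 = 1)
position 0: 011 → 0  (bit 3 = 0)
position 11: 010 → 0  (bit 2 = 0)
position 6: 001 → 1  (bit 1 = 1)
position 4: 000 → 0  (bit 0 = 0)
bits b7..b0 = 00110010 = 50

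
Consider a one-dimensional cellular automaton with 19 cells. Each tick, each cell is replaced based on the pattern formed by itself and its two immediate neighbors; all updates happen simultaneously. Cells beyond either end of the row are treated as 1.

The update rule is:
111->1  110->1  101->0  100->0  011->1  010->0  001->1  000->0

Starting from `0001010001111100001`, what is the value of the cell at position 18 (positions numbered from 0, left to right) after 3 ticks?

tick 1: 0010000011111100011
tick 2: 0100000111111100111
tick 3: 0000001111111101111
position 18 holds 1

1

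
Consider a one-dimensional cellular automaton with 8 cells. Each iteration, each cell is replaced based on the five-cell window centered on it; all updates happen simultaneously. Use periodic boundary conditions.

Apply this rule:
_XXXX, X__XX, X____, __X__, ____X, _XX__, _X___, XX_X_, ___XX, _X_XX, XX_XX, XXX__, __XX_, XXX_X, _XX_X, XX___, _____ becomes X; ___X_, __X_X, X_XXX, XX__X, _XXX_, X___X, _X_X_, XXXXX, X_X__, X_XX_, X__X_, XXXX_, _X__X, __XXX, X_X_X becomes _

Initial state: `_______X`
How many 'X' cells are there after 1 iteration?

7

iteration 1: XXXXXX_X
count of X: 7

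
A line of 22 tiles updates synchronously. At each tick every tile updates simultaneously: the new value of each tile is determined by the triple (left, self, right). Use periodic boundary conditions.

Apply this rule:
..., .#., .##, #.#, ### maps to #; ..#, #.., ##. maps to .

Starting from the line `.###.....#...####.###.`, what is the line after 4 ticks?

.##..###.#.#.###.###..
.#...##.#######.###..#
##.#.#.#######.###...#
#.###########.###..#.#

#.###########.###..#.#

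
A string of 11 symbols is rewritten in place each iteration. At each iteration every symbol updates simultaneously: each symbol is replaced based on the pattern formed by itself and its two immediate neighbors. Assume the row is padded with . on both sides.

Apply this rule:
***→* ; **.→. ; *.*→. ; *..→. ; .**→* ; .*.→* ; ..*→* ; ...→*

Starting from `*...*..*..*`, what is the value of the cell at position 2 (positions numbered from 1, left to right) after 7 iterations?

.

iteration 1: *.***.**.**
iteration 2: *.**..*..*.
iteration 3: *.*..**.**.
iteration 4: *.*.**..*..
iteration 5: *.*.*..**.*
iteration 6: *.*.*.**..*
iteration 7: *.*.*.*..**
position 2 holds .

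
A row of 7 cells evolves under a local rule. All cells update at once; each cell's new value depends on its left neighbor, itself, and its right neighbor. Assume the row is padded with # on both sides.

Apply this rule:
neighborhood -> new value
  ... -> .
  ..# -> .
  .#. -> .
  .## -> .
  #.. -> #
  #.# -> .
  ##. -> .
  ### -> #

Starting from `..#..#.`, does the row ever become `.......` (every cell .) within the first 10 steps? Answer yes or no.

#..#...
.#..#..
..#..#.  (repeats step 0; period 3)
step 10: #..#...
step 10 is #..#..., still not uniform .

no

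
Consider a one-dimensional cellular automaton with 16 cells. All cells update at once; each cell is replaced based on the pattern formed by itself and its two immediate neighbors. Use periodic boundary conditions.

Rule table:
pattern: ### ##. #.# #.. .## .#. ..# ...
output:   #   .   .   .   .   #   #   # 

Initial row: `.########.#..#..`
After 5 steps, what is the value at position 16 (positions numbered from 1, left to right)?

#.######..#.##.#
...####..##.....
###.##..#...####
##.....##.##.###
#..####.......##
position 16 holds #

#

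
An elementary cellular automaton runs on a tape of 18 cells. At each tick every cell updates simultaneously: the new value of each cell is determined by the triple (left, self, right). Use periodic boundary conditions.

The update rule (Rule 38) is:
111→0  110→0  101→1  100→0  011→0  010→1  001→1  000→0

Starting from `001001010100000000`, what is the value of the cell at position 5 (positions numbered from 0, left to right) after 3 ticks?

011011111100000000
100100000000000000
101100000000000001
position 5 holds 0

0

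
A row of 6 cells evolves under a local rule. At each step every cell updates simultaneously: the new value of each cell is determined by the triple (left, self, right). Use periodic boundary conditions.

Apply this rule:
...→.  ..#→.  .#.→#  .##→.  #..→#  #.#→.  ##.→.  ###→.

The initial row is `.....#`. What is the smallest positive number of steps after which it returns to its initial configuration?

6

#....#
.#....
.##...
...#..
...##.
.....#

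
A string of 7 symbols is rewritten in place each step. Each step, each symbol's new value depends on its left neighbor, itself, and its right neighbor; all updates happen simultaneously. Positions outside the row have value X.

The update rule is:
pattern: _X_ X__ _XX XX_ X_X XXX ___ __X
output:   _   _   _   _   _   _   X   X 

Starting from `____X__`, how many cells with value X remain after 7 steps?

6

_XXX__X
_____X_
_XXXX__
______X
_XXXXX_
_______
_XXXXXX
count of X: 6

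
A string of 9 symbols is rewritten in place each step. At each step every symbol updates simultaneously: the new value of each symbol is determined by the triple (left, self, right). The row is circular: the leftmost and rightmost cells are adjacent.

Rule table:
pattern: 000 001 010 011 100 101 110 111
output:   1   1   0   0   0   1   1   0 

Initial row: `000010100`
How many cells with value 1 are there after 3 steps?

111101001
000110010
111010100
count of 1: 5

5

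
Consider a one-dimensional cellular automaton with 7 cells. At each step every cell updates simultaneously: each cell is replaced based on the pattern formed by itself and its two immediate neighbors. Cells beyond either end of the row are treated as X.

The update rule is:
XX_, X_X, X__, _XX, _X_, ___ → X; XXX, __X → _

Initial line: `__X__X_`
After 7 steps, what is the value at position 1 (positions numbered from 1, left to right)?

_

X_XX_XX
XXXXXX_
_____XX
XXXX_X_
___XXXX
XX_X___
_XXXXX_
position 1 holds _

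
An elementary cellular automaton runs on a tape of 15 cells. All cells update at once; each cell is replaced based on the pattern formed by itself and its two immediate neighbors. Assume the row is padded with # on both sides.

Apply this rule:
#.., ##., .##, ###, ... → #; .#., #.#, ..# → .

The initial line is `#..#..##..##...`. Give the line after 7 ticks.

#####.###.####.

tick 1: ##..#.###.####.
tick 2: ###...###.####.
tick 3: #####.###.####.
tick 4: #####.###.####.  (fixed point — unchanged through tick 7)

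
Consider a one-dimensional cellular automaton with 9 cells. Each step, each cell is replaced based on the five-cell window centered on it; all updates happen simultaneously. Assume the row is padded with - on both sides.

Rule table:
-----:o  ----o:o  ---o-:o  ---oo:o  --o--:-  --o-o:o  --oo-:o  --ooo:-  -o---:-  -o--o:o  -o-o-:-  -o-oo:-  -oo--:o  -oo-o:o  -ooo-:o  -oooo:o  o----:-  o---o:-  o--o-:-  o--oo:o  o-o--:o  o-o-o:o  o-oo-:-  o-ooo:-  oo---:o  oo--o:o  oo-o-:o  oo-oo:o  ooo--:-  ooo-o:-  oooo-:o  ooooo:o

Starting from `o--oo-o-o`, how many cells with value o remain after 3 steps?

step 1: -oooooo-o
step 2: o-oooo-oo
step 3: o--oo-o-o
count of o: 5

5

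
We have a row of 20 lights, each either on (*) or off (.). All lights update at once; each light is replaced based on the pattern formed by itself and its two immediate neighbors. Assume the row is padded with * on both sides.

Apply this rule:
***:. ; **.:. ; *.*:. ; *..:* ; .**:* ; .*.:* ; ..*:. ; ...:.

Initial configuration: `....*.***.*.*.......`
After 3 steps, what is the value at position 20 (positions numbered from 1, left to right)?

*...*.*...*.**......
.*..*.**..*.*.*.....
.**.*.*.*.*.*.**....
position 20 holds .

.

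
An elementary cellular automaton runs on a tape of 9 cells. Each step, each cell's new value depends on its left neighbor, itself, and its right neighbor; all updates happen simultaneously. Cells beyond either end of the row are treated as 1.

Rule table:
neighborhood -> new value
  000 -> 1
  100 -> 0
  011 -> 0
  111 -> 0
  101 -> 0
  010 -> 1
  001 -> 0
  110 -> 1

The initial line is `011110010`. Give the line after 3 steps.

000010010
011010010
001010010

001010010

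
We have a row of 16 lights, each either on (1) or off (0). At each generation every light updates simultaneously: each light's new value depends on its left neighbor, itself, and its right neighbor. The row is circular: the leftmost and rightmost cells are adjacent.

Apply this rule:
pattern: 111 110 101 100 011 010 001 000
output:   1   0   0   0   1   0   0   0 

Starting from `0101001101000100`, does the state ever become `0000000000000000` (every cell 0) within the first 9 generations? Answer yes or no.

0000001000000000
0000000000000000
all cells are 0 at generation 2

yes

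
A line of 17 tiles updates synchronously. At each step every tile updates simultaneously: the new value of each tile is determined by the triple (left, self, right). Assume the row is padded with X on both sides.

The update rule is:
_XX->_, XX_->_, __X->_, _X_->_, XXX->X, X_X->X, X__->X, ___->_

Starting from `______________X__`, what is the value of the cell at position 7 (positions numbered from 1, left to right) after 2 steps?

X______________X_
_X______________X
position 7 holds _

_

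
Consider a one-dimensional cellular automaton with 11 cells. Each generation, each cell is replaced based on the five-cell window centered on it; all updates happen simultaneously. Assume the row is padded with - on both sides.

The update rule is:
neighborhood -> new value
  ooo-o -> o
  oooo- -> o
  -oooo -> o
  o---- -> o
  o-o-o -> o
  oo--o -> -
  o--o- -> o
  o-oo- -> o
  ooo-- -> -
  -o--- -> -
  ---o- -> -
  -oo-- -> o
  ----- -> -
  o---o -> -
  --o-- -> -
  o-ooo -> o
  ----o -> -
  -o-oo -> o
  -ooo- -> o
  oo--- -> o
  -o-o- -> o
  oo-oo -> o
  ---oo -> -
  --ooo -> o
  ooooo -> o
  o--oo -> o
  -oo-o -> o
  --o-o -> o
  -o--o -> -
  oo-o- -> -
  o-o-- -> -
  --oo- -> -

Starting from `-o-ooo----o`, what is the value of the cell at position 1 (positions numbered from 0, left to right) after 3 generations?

-oooo-oo---
-ooooooooo-
-oooooooo-o
position 1 holds o

o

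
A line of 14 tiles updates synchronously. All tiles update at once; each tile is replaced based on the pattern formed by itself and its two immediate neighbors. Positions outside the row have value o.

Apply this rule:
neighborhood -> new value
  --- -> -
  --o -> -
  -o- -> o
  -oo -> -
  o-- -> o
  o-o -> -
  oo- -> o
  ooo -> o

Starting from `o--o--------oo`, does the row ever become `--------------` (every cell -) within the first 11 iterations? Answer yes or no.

oo-oo--------o
oo--oo--------
ooo--oo-------
oooo--oo------
ooooo--oo-----
oooooo--oo----
ooooooo--oo---
oooooooo--oo--
ooooooooo--oo-
oooooooooo--o-
ooooooooooo-o-
iteration 11 is ooooooooooo-o-, still not uniform -

no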